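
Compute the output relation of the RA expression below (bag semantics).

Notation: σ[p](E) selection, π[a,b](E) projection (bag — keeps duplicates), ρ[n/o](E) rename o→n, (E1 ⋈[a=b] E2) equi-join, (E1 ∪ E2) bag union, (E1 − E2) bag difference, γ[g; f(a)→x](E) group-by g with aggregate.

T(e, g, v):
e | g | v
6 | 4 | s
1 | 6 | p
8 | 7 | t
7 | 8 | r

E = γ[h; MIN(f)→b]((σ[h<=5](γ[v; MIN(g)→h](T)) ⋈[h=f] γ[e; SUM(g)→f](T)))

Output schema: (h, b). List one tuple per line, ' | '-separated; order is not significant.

Stepwise |·|:
  T → 4
  γ[v; MIN(g)→h](T) → 4
  σ[h<=5](γ[v; MIN(g)→h](T)) → 1
  T → 4
  γ[e; SUM(g)→f](T) → 4
  (σ[h<=5](γ[v; MIN(g)→h](T)) ⋈[h=f] γ[e; SUM(g)→f](T)) → 1
  γ[h; MIN(f)→b]((σ[h<=5](γ[v; MIN(g)→h](T)) ⋈[h=f] γ[e; SUM(g)→f](T))) → 1

== RESULT ==
h | b
4 | 4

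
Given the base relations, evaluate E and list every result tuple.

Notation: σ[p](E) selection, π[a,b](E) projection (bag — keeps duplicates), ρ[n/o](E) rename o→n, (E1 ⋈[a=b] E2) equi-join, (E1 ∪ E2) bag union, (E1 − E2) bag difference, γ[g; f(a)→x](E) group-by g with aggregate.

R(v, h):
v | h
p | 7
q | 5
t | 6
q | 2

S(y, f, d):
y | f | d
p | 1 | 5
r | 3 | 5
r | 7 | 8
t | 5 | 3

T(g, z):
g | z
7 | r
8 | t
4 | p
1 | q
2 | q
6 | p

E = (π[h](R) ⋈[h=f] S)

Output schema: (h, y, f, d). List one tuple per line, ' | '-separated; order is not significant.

Per-node cardinality:
  R → 4
  π[h](R) → 4
  S → 4
  (π[h](R) ⋈[h=f] S) → 2

== RESULT ==
h | y | f | d
5 | t | 5 | 3
7 | r | 7 | 8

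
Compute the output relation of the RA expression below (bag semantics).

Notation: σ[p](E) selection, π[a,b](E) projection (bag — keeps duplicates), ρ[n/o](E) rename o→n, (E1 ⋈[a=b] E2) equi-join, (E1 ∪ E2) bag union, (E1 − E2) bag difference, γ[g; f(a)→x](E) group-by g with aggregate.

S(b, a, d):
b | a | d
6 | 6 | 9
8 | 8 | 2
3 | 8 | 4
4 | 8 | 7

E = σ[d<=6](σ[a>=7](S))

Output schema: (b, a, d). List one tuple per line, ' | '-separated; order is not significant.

Per-node cardinality:
  S → 4
  σ[a>=7](S) → 3
  σ[d<=6](σ[a>=7](S)) → 2

== RESULT ==
b | a | d
3 | 8 | 4
8 | 8 | 2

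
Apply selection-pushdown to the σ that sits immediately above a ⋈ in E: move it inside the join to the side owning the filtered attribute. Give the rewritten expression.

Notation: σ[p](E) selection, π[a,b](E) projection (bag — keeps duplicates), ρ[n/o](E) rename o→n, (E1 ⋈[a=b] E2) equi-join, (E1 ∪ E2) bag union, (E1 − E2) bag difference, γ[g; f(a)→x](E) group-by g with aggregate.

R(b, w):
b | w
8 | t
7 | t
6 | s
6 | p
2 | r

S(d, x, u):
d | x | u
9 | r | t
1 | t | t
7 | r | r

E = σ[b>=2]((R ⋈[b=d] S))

σ filters on b, owned by the left side.
E' = (σ[b>=2](R) ⋈[b=d] S)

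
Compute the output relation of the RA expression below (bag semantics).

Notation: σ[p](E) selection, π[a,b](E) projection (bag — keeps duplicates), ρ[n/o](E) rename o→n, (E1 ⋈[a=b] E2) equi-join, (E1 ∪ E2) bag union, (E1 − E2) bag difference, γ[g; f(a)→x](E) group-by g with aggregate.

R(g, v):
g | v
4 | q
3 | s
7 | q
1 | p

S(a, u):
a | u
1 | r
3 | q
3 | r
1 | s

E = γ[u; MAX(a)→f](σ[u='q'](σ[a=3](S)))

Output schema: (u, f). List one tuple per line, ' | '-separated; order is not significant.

Subexpression sizes:
  S → 4
  σ[a=3](S) → 2
  σ[u='q'](σ[a=3](S)) → 1
  γ[u; MAX(a)→f](σ[u='q'](σ[a=3](S))) → 1

== RESULT ==
u | f
q | 3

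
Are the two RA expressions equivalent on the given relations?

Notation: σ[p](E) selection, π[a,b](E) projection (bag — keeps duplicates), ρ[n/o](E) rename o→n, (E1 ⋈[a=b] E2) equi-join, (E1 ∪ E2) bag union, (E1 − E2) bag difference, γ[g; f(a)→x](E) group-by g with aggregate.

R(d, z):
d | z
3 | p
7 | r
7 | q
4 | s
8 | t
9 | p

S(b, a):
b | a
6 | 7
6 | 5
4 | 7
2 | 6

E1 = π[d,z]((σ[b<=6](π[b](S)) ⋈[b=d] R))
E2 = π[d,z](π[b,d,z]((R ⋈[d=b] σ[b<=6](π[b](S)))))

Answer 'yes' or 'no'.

E1 row counts bottom-up:
  S → 4
  π[b](S) → 4
  σ[b<=6](π[b](S)) → 4
  R → 6
  (σ[b<=6](π[b](S)) ⋈[b=d] R) → 1
  π[d,z]((σ[b<=6](π[b](S)) ⋈[b=d] R)) → 1
E2 row counts bottom-up:
  R → 6
  S → 4
  π[b](S) → 4
  σ[b<=6](π[b](S)) → 4
  (R ⋈[d=b] σ[b<=6](π[b](S))) → 1
  π[b,d,z]((R ⋈[d=b] σ[b<=6](π[b](S)))) → 1
  π[d,z](π[b,d,z]((R ⋈[d=b] σ[b<=6](π[b](S))))) → 1

E1 and E2 produce the same multiset:
d | z
4 | s

yes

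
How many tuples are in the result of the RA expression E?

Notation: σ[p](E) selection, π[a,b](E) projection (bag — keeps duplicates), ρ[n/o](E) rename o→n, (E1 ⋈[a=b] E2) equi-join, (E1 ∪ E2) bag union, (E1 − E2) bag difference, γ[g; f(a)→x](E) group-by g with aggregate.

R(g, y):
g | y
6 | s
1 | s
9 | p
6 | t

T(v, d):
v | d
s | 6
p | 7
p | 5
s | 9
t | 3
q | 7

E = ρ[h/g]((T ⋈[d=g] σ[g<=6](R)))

Subexpression sizes:
  T → 6
  R → 4
  σ[g<=6](R) → 3
  (T ⋈[d=g] σ[g<=6](R)) → 2
  ρ[h/g]((T ⋈[d=g] σ[g<=6](R))) → 2

|E| = 2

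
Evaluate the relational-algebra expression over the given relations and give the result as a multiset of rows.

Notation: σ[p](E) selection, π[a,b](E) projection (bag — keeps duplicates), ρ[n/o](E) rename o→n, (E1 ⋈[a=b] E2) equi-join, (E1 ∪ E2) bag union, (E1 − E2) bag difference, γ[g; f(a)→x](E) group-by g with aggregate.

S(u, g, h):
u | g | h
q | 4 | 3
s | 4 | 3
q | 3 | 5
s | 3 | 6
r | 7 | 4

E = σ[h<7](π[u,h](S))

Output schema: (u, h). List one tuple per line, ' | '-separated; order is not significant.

Stepwise |·|:
  S → 5
  π[u,h](S) → 5
  σ[h<7](π[u,h](S)) → 5

== RESULT ==
u | h
q | 3
q | 5
r | 4
s | 3
s | 6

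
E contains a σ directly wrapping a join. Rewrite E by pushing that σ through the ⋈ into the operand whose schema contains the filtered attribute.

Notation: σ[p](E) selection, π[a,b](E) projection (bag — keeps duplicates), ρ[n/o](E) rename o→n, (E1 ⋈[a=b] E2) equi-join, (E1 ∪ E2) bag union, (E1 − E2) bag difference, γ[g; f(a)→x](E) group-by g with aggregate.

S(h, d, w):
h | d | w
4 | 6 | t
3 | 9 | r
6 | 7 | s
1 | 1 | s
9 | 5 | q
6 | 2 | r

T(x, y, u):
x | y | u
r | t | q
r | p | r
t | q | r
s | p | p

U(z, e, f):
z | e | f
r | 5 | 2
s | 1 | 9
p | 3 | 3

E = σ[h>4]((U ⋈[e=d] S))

σ filters on h, owned by the right side.
E' = (U ⋈[e=d] σ[h>4](S))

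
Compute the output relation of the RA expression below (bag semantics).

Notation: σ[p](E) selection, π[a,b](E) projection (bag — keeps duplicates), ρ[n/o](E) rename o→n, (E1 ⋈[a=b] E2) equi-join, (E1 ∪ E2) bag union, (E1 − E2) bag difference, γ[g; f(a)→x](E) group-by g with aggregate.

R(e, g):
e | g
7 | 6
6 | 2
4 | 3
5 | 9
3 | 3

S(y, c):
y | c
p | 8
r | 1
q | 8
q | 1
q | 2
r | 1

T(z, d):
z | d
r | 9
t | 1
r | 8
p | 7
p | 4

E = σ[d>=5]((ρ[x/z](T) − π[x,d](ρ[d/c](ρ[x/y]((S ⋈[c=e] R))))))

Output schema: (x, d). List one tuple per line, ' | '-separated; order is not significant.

Row counts bottom-up:
  T → 5
  ρ[x/z](T) → 5
  S → 6
  R → 5
  (S ⋈[c=e] R) → 0
  ρ[x/y]((S ⋈[c=e] R)) → 0
  ρ[d/c](ρ[x/y]((S ⋈[c=e] R))) → 0
  π[x,d](ρ[d/c](ρ[x/y]((S ⋈[c=e] R)))) → 0
  (ρ[x/z](T) − π[x,d](ρ[d/c](ρ[x/y]((S ⋈[c=e] R))))) → 5
  σ[d>=5]((ρ[x/z](T) − π[x,d](ρ[d/c](ρ[x/y]((S ⋈[c=e] R)))))) → 3

== RESULT ==
x | d
p | 7
r | 8
r | 9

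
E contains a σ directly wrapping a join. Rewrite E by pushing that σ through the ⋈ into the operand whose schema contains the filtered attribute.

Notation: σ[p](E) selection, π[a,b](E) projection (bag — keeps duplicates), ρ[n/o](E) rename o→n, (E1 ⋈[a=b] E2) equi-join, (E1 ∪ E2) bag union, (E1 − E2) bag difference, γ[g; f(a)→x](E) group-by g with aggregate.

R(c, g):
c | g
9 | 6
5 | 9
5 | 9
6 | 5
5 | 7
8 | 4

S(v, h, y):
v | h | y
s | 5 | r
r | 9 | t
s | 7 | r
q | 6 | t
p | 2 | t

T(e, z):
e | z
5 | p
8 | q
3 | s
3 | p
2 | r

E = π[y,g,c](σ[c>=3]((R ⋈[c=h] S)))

σ filters on c, owned by the left side.
E' = π[y,g,c]((σ[c>=3](R) ⋈[c=h] S))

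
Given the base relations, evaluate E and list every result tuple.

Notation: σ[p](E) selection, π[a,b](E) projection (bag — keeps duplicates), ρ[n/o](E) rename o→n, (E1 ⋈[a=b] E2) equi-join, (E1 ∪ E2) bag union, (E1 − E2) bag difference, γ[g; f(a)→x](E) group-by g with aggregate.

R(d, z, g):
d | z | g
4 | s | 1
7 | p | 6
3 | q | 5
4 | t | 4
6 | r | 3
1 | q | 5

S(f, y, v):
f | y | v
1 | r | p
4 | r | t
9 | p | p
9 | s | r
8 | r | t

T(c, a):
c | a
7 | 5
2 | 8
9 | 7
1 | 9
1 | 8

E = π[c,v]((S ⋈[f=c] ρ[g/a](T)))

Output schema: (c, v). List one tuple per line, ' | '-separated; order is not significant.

Subexpression sizes:
  S → 5
  T → 5
  ρ[g/a](T) → 5
  (S ⋈[f=c] ρ[g/a](T)) → 4
  π[c,v]((S ⋈[f=c] ρ[g/a](T))) → 4

== RESULT ==
c | v
1 | p
1 | p
9 | p
9 | r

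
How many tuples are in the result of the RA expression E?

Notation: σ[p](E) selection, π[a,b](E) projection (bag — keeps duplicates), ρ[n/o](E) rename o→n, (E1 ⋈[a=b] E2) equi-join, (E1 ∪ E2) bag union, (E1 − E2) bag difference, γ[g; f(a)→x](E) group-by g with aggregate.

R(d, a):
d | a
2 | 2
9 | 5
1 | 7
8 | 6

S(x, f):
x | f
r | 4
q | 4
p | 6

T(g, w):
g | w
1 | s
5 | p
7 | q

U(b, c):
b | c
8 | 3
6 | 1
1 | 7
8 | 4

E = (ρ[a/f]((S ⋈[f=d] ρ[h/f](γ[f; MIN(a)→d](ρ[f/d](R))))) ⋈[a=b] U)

Per-node cardinality:
  S → 3
  R → 4
  ρ[f/d](R) → 4
  γ[f; MIN(a)→d](ρ[f/d](R)) → 4
  ρ[h/f](γ[f; MIN(a)→d](ρ[f/d](R))) → 4
  (S ⋈[f=d] ρ[h/f](γ[f; MIN(a)→d](ρ[f/d](R)))) → 1
  ρ[a/f]((S ⋈[f=d] ρ[h/f](γ[f; MIN(a)→d](ρ[f/d](R))))) → 1
  U → 4
  (ρ[a/f]((S ⋈[f=d] ρ[h/f](γ[f; MIN(a)→d](ρ[f/d](R))))) ⋈[a=b] U) → 1

|E| = 1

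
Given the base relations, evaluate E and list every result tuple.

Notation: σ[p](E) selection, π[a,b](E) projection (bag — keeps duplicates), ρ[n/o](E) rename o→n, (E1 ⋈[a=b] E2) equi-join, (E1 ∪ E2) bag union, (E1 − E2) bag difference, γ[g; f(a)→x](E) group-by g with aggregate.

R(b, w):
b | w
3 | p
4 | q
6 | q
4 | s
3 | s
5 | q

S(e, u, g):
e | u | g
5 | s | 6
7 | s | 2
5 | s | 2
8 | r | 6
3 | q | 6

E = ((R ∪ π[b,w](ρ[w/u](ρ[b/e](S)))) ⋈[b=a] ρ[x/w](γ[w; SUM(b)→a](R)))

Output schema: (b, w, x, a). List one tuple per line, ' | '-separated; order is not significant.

Subexpression sizes:
  R → 6
  S → 5
  ρ[b/e](S) → 5
  ρ[w/u](ρ[b/e](S)) → 5
  π[b,w](ρ[w/u](ρ[b/e](S))) → 5
  (R ∪ π[b,w](ρ[w/u](ρ[b/e](S)))) → 11
  R → 6
  γ[w; SUM(b)→a](R) → 3
  ρ[x/w](γ[w; SUM(b)→a](R)) → 3
  ((R ∪ π[b,w](ρ[w/u](ρ[b/e](S)))) ⋈[b=a] ρ[x/w](γ[w; SUM(b)→a](R))) → 4

== RESULT ==
b | w | x | a
3 | p | p | 3
3 | q | p | 3
3 | s | p | 3
7 | s | s | 7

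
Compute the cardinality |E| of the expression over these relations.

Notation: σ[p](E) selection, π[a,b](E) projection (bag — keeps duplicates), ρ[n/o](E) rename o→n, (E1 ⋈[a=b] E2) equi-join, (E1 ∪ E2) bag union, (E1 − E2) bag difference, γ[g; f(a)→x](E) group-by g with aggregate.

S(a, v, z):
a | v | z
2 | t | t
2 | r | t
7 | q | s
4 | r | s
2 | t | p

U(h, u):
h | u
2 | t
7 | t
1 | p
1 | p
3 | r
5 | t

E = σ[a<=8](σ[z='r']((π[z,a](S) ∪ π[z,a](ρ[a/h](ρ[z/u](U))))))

Stepwise |·|:
  S → 5
  π[z,a](S) → 5
  U → 6
  ρ[z/u](U) → 6
  ρ[a/h](ρ[z/u](U)) → 6
  π[z,a](ρ[a/h](ρ[z/u](U))) → 6
  (π[z,a](S) ∪ π[z,a](ρ[a/h](ρ[z/u](U)))) → 11
  σ[z='r']((π[z,a](S) ∪ π[z,a](ρ[a/h](ρ[z/u](U))))) → 1
  σ[a<=8](σ[z='r']((π[z,a](S) ∪ π[z,a](ρ[a/h](ρ[z/u](U)))))) → 1

|E| = 1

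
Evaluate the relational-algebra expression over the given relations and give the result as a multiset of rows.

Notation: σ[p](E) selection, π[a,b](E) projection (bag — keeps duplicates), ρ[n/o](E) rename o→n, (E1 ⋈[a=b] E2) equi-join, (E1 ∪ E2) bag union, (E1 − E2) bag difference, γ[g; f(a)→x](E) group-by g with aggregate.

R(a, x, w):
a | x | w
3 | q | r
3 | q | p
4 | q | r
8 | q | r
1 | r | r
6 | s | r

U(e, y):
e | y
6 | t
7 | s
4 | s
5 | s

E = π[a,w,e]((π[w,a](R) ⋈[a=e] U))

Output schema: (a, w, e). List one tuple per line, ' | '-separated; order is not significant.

Subexpression sizes:
  R → 6
  π[w,a](R) → 6
  U → 4
  (π[w,a](R) ⋈[a=e] U) → 2
  π[a,w,e]((π[w,a](R) ⋈[a=e] U)) → 2

== RESULT ==
a | w | e
4 | r | 4
6 | r | 6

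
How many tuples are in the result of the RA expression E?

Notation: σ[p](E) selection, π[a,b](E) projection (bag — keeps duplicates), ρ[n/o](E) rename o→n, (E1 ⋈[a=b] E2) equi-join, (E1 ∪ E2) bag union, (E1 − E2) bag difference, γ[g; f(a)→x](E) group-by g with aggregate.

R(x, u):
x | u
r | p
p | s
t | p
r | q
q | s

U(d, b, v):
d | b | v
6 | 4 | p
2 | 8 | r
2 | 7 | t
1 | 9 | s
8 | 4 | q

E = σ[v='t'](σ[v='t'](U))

Per-node cardinality:
  U → 5
  σ[v='t'](U) → 1
  σ[v='t'](σ[v='t'](U)) → 1

|E| = 1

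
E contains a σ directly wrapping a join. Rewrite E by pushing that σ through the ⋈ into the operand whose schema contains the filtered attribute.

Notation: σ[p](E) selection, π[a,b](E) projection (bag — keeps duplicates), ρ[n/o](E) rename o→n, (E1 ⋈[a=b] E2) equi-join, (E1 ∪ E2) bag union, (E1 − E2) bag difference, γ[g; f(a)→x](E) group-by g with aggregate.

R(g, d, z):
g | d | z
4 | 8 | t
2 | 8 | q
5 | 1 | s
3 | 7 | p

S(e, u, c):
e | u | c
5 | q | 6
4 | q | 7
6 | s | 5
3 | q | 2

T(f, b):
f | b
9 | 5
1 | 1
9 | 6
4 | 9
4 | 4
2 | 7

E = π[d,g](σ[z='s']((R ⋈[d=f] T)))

σ filters on z, owned by the left side.
E' = π[d,g]((σ[z='s'](R) ⋈[d=f] T))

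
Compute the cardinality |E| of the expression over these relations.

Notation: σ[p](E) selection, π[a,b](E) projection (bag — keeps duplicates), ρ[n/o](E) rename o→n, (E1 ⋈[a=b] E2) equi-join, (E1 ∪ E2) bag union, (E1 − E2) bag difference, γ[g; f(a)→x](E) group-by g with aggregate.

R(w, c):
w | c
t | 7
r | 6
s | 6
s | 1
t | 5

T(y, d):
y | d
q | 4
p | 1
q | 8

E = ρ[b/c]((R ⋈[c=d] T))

Subexpression sizes:
  R → 5
  T → 3
  (R ⋈[c=d] T) → 1
  ρ[b/c]((R ⋈[c=d] T)) → 1

|E| = 1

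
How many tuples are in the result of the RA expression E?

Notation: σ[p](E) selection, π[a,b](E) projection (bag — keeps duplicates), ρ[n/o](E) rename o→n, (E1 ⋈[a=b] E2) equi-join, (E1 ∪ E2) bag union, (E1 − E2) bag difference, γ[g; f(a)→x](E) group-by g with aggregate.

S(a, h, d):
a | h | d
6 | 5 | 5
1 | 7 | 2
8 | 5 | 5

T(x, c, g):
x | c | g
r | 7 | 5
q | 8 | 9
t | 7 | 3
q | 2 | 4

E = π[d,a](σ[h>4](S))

Stepwise |·|:
  S → 3
  σ[h>4](S) → 3
  π[d,a](σ[h>4](S)) → 3

|E| = 3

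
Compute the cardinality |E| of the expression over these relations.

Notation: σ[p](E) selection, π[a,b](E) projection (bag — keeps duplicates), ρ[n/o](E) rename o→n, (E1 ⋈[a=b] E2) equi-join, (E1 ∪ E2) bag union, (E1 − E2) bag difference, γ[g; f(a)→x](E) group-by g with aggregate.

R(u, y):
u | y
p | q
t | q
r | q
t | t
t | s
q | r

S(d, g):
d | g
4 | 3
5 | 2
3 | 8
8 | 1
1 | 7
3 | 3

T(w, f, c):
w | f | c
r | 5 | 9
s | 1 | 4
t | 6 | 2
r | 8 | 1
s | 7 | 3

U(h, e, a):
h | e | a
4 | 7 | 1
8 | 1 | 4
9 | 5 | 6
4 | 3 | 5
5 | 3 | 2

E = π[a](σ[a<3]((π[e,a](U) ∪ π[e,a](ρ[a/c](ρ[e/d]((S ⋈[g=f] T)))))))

Row counts bottom-up:
  U → 5
  π[e,a](U) → 5
  S → 6
  T → 5
  (S ⋈[g=f] T) → 3
  ρ[e/d]((S ⋈[g=f] T)) → 3
  ρ[a/c](ρ[e/d]((S ⋈[g=f] T))) → 3
  π[e,a](ρ[a/c](ρ[e/d]((S ⋈[g=f] T)))) → 3
  (π[e,a](U) ∪ π[e,a](ρ[a/c](ρ[e/d]((S ⋈[g=f] T))))) → 8
  σ[a<3]((π[e,a](U) ∪ π[e,a](ρ[a/c](ρ[e/d]((S ⋈[g=f] T)))))) → 3
  π[a](σ[a<3]((π[e,a](U) ∪ π[e,a](ρ[a/c](ρ[e/d]((S ⋈[g=f] T))))))) → 3

|E| = 3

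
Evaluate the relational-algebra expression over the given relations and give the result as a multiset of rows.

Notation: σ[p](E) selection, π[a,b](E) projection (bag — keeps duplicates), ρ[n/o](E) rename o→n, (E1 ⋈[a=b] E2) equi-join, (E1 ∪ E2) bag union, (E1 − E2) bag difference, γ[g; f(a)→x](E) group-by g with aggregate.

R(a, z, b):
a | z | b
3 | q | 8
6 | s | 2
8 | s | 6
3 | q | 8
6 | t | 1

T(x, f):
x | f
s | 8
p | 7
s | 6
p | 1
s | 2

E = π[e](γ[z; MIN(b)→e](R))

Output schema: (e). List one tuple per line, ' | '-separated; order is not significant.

Stepwise |·|:
  R → 5
  γ[z; MIN(b)→e](R) → 3
  π[e](γ[z; MIN(b)→e](R)) → 3

== RESULT ==
e
1
2
8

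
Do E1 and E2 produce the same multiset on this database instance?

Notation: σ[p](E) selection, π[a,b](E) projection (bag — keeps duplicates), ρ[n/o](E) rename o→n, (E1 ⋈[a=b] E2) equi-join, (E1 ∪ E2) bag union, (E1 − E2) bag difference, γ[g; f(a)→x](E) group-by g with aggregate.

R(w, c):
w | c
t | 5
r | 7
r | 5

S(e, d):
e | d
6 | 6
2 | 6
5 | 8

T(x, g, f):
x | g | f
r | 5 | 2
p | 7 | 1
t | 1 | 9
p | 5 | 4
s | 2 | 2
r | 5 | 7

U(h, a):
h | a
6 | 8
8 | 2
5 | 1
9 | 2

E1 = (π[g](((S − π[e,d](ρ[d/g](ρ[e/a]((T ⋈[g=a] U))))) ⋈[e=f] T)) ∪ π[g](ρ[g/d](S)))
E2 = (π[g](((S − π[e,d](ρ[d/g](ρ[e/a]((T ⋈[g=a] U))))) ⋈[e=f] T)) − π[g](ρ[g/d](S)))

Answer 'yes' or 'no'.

E1 per-node cardinality:
  S → 3
  T → 6
  U → 4
  (T ⋈[g=a] U) → 3
  ρ[e/a]((T ⋈[g=a] U)) → 3
  ρ[d/g](ρ[e/a]((T ⋈[g=a] U))) → 3
  π[e,d](ρ[d/g](ρ[e/a]((T ⋈[g=a] U)))) → 3
  (S − π[e,d](ρ[d/g](ρ[e/a]((T ⋈[g=a] U))))) → 3
  T → 6
  ((S − π[e,d](ρ[d/g](ρ[e/a]((T ⋈[g=a] U))))) ⋈[e=f] T) → 2
  π[g](((S − π[e,d](ρ[d/g](ρ[e/a]((T ⋈[g=a] U))))) ⋈[e=f] T)) → 2
  S → 3
  ρ[g/d](S) → 3
  π[g](ρ[g/d](S)) → 3
  (π[g](((S − π[e,d](ρ[d/g](ρ[e/a]((T ⋈[g=a] U))))) ⋈[e=f] T)) ∪ π[g](ρ[g/d](S))) → 5
E2 per-node cardinality:
  S → 3
  T → 6
  U → 4
  (T ⋈[g=a] U) → 3
  ρ[e/a]((T ⋈[g=a] U)) → 3
  ρ[d/g](ρ[e/a]((T ⋈[g=a] U))) → 3
  π[e,d](ρ[d/g](ρ[e/a]((T ⋈[g=a] U)))) → 3
  (S − π[e,d](ρ[d/g](ρ[e/a]((T ⋈[g=a] U))))) → 3
  T → 6
  ((S − π[e,d](ρ[d/g](ρ[e/a]((T ⋈[g=a] U))))) ⋈[e=f] T) → 2
  π[g](((S − π[e,d](ρ[d/g](ρ[e/a]((T ⋈[g=a] U))))) ⋈[e=f] T)) → 2
  S → 3
  ρ[g/d](S) → 3
  π[g](ρ[g/d](S)) → 3
  (π[g](((S − π[e,d](ρ[d/g](ρ[e/a]((T ⋈[g=a] U))))) ⋈[e=f] T)) − π[g](ρ[g/d](S))) → 2

E1 result:
g
2
5
6
6
8
E2 result:
g
2
5
Witness: (6,) appears 2× in E1 but 0× in E2.

no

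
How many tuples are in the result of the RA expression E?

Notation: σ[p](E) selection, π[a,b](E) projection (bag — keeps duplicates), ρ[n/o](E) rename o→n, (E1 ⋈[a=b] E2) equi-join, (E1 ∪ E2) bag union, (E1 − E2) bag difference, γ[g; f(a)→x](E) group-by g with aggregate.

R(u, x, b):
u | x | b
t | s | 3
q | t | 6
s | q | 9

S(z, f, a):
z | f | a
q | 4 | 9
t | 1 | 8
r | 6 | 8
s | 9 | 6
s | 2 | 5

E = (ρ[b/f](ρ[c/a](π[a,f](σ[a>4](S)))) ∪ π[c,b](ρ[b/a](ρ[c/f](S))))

Stepwise |·|:
  S → 5
  σ[a>4](S) → 5
  π[a,f](σ[a>4](S)) → 5
  ρ[c/a](π[a,f](σ[a>4](S))) → 5
  ρ[b/f](ρ[c/a](π[a,f](σ[a>4](S)))) → 5
  S → 5
  ρ[c/f](S) → 5
  ρ[b/a](ρ[c/f](S)) → 5
  π[c,b](ρ[b/a](ρ[c/f](S))) → 5
  (ρ[b/f](ρ[c/a](π[a,f](σ[a>4](S)))) ∪ π[c,b](ρ[b/a](ρ[c/f](S)))) → 10

|E| = 10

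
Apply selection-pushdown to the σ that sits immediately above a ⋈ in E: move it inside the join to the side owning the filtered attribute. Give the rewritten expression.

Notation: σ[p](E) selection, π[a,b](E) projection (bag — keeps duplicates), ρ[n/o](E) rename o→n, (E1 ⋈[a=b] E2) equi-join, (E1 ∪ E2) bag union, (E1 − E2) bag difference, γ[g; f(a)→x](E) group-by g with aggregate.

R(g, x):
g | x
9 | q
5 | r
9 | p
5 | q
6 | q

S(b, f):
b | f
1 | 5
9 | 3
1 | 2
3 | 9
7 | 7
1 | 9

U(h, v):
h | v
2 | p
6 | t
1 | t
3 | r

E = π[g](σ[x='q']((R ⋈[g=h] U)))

σ filters on x, owned by the left side.
E' = π[g]((σ[x='q'](R) ⋈[g=h] U))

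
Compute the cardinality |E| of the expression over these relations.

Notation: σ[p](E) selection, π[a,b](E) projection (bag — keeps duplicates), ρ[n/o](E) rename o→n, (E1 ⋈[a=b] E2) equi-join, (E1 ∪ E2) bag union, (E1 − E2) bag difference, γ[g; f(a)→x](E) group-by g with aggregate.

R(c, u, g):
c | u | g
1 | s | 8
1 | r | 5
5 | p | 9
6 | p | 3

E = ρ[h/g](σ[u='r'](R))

Subexpression sizes:
  R → 4
  σ[u='r'](R) → 1
  ρ[h/g](σ[u='r'](R)) → 1

|E| = 1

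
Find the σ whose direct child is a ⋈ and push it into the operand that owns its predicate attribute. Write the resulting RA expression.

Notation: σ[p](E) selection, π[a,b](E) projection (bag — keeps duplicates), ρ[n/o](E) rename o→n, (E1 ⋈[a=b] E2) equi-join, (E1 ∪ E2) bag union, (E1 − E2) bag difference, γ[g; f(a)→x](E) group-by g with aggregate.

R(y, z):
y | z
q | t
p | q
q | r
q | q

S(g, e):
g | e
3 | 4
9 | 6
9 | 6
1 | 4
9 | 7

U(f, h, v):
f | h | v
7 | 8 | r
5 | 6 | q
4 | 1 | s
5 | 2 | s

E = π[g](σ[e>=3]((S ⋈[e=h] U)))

σ filters on e, owned by the left side.
E' = π[g]((σ[e>=3](S) ⋈[e=h] U))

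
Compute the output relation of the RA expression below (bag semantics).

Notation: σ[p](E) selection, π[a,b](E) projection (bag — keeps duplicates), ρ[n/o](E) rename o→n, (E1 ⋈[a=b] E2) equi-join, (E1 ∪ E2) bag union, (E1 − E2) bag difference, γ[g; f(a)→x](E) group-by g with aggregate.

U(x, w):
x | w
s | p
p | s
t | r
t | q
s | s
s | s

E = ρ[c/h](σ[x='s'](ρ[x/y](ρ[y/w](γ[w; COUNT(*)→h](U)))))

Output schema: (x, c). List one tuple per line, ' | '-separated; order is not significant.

Row counts bottom-up:
  U → 6
  γ[w; COUNT(*)→h](U) → 4
  ρ[y/w](γ[w; COUNT(*)→h](U)) → 4
  ρ[x/y](ρ[y/w](γ[w; COUNT(*)→h](U))) → 4
  σ[x='s'](ρ[x/y](ρ[y/w](γ[w; COUNT(*)→h](U)))) → 1
  ρ[c/h](σ[x='s'](ρ[x/y](ρ[y/w](γ[w; COUNT(*)→h](U))))) → 1

== RESULT ==
x | c
s | 3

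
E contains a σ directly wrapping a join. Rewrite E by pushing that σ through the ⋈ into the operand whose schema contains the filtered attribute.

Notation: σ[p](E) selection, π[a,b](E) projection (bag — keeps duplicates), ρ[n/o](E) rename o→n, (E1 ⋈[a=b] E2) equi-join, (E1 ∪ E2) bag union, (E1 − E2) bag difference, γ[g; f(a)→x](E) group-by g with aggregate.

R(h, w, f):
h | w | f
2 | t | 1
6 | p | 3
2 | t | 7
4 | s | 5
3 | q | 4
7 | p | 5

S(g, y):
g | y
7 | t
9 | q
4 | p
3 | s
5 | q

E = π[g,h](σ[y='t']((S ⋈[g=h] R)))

σ filters on y, owned by the left side.
E' = π[g,h]((σ[y='t'](S) ⋈[g=h] R))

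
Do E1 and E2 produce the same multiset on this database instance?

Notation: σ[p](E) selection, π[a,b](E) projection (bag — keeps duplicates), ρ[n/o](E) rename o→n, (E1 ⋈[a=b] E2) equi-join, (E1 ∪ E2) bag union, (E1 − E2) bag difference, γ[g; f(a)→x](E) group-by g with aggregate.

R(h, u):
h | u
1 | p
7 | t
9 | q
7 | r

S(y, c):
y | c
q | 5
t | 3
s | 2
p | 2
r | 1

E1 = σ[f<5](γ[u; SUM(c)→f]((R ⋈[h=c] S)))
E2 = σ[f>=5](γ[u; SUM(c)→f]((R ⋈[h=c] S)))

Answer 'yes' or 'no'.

E1 row counts bottom-up:
  R → 4
  S → 5
  (R ⋈[h=c] S) → 1
  γ[u; SUM(c)→f]((R ⋈[h=c] S)) → 1
  σ[f<5](γ[u; SUM(c)→f]((R ⋈[h=c] S))) → 1
E2 row counts bottom-up:
  R → 4
  S → 5
  (R ⋈[h=c] S) → 1
  γ[u; SUM(c)→f]((R ⋈[h=c] S)) → 1
  σ[f>=5](γ[u; SUM(c)→f]((R ⋈[h=c] S))) → 0

E1 result:
u | f
p | 1
E2 result:
u | f
(0 rows)
Witness: ('p', 1) appears 1× in E1 but 0× in E2.

no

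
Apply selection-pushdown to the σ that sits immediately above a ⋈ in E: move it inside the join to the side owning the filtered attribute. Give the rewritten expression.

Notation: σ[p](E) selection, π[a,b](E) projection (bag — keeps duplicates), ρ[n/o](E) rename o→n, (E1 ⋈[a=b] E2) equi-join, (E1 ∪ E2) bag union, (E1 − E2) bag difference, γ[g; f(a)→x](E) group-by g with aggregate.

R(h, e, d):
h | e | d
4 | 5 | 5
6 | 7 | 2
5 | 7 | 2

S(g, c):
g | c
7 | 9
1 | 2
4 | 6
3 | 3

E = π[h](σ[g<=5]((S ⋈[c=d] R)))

σ filters on g, owned by the left side.
E' = π[h]((σ[g<=5](S) ⋈[c=d] R))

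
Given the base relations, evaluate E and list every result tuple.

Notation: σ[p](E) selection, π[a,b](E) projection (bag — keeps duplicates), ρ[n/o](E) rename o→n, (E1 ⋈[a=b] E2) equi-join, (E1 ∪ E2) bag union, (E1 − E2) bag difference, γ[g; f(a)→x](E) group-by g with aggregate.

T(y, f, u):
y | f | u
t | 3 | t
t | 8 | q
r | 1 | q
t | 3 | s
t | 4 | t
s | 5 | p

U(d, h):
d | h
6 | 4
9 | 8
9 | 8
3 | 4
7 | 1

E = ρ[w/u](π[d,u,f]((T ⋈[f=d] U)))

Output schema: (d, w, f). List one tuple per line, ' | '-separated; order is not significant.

Stepwise |·|:
  T → 6
  U → 5
  (T ⋈[f=d] U) → 2
  π[d,u,f]((T ⋈[f=d] U)) → 2
  ρ[w/u](π[d,u,f]((T ⋈[f=d] U))) → 2

== RESULT ==
d | w | f
3 | s | 3
3 | t | 3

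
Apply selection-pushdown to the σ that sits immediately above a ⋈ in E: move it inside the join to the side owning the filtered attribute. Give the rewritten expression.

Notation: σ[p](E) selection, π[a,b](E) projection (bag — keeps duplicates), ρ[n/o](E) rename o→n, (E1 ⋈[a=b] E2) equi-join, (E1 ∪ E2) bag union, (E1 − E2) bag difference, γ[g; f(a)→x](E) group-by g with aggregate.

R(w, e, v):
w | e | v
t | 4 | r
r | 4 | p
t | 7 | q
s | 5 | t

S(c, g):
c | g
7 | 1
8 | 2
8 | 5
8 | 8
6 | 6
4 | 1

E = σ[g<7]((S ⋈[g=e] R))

σ filters on g, owned by the left side.
E' = (σ[g<7](S) ⋈[g=e] R)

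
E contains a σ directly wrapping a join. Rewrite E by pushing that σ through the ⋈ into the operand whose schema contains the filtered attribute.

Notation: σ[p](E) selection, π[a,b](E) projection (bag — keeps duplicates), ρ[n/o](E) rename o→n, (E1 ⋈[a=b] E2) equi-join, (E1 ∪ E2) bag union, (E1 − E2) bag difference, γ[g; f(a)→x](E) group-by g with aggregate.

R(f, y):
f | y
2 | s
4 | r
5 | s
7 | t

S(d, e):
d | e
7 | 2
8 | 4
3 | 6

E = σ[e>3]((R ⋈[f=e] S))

σ filters on e, owned by the right side.
E' = (R ⋈[f=e] σ[e>3](S))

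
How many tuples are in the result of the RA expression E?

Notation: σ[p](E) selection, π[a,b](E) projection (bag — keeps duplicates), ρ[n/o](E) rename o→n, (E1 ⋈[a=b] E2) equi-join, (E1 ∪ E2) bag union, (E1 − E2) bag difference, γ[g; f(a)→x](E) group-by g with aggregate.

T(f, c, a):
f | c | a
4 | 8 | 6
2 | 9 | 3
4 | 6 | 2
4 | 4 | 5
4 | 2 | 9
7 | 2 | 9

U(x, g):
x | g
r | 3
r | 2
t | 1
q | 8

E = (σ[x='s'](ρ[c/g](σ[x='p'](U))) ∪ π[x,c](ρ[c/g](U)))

Row counts bottom-up:
  U → 4
  σ[x='p'](U) → 0
  ρ[c/g](σ[x='p'](U)) → 0
  σ[x='s'](ρ[c/g](σ[x='p'](U))) → 0
  U → 4
  ρ[c/g](U) → 4
  π[x,c](ρ[c/g](U)) → 4
  (σ[x='s'](ρ[c/g](σ[x='p'](U))) ∪ π[x,c](ρ[c/g](U))) → 4

|E| = 4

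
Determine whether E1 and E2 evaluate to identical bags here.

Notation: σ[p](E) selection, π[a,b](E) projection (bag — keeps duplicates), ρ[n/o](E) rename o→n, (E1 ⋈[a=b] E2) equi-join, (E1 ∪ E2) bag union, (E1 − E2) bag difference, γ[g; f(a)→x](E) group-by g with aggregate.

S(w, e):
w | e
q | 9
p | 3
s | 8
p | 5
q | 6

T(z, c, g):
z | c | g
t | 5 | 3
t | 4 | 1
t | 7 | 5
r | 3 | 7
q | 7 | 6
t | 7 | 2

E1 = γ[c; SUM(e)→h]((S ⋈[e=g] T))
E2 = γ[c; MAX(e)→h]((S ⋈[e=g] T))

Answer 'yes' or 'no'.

E1 row counts bottom-up:
  S → 5
  T → 6
  (S ⋈[e=g] T) → 3
  γ[c; SUM(e)→h]((S ⋈[e=g] T)) → 2
E2 row counts bottom-up:
  S → 5
  T → 6
  (S ⋈[e=g] T) → 3
  γ[c; MAX(e)→h]((S ⋈[e=g] T)) → 2

E1 result:
c | h
5 | 3
7 | 11
E2 result:
c | h
5 | 3
7 | 6
Witness: (7, 11) appears 1× in E1 but 0× in E2.

no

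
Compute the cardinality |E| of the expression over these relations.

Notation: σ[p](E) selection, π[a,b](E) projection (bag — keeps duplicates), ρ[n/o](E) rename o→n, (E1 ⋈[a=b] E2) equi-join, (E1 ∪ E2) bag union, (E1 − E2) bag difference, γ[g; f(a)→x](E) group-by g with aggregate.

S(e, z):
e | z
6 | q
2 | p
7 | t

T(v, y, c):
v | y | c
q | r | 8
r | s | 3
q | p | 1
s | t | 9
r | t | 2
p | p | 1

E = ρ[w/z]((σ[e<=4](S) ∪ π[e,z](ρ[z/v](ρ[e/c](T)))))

Per-node cardinality:
  S → 3
  σ[e<=4](S) → 1
  T → 6
  ρ[e/c](T) → 6
  ρ[z/v](ρ[e/c](T)) → 6
  π[e,z](ρ[z/v](ρ[e/c](T))) → 6
  (σ[e<=4](S) ∪ π[e,z](ρ[z/v](ρ[e/c](T)))) → 7
  ρ[w/z]((σ[e<=4](S) ∪ π[e,z](ρ[z/v](ρ[e/c](T))))) → 7

|E| = 7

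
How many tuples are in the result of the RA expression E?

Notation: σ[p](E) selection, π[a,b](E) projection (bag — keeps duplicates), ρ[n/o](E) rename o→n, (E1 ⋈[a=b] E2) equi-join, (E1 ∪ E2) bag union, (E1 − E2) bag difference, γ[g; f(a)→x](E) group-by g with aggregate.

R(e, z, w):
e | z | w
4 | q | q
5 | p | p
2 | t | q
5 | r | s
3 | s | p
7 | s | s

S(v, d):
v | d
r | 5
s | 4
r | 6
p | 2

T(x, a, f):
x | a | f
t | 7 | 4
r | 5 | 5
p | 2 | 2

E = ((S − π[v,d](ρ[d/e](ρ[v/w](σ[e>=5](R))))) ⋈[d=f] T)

Per-node cardinality:
  S → 4
  R → 6
  σ[e>=5](R) → 3
  ρ[v/w](σ[e>=5](R)) → 3
  ρ[d/e](ρ[v/w](σ[e>=5](R))) → 3
  π[v,d](ρ[d/e](ρ[v/w](σ[e>=5](R)))) → 3
  (S − π[v,d](ρ[d/e](ρ[v/w](σ[e>=5](R))))) → 4
  T → 3
  ((S − π[v,d](ρ[d/e](ρ[v/w](σ[e>=5](R))))) ⋈[d=f] T) → 3

|E| = 3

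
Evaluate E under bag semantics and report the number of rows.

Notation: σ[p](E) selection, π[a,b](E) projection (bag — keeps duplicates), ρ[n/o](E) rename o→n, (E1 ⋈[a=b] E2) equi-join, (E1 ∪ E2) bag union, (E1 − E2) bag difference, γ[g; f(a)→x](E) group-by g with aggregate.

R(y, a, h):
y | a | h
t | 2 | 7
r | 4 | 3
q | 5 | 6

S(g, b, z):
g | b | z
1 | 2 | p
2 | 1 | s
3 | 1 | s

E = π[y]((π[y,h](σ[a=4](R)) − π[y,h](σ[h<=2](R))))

Subexpression sizes:
  R → 3
  σ[a=4](R) → 1
  π[y,h](σ[a=4](R)) → 1
  R → 3
  σ[h<=2](R) → 0
  π[y,h](σ[h<=2](R)) → 0
  (π[y,h](σ[a=4](R)) − π[y,h](σ[h<=2](R))) → 1
  π[y]((π[y,h](σ[a=4](R)) − π[y,h](σ[h<=2](R)))) → 1

|E| = 1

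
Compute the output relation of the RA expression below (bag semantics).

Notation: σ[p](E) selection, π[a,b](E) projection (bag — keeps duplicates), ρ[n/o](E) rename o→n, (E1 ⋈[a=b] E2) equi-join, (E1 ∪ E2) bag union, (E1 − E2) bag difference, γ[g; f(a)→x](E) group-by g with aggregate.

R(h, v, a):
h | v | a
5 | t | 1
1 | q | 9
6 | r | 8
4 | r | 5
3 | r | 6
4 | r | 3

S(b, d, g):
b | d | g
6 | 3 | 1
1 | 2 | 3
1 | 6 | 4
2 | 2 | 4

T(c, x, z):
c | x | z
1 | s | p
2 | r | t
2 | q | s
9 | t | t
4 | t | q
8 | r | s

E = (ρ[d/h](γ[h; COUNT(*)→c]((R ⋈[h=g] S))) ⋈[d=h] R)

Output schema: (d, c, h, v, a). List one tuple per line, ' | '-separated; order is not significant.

Subexpression sizes:
  R → 6
  S → 4
  (R ⋈[h=g] S) → 6
  γ[h; COUNT(*)→c]((R ⋈[h=g] S)) → 3
  ρ[d/h](γ[h; COUNT(*)→c]((R ⋈[h=g] S))) → 3
  R → 6
  (ρ[d/h](γ[h; COUNT(*)→c]((R ⋈[h=g] S))) ⋈[d=h] R) → 4

== RESULT ==
d | c | h | v | a
1 | 1 | 1 | q | 9
3 | 1 | 3 | r | 6
4 | 4 | 4 | r | 3
4 | 4 | 4 | r | 5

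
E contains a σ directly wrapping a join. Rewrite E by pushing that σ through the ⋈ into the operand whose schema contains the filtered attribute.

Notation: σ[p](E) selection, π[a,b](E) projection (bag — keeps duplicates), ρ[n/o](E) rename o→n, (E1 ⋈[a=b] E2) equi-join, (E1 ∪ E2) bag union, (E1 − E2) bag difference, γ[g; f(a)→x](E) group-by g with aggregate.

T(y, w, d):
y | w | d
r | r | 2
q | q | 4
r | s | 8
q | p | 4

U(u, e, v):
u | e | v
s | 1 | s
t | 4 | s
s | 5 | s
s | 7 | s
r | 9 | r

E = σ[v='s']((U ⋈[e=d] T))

σ filters on v, owned by the left side.
E' = (σ[v='s'](U) ⋈[e=d] T)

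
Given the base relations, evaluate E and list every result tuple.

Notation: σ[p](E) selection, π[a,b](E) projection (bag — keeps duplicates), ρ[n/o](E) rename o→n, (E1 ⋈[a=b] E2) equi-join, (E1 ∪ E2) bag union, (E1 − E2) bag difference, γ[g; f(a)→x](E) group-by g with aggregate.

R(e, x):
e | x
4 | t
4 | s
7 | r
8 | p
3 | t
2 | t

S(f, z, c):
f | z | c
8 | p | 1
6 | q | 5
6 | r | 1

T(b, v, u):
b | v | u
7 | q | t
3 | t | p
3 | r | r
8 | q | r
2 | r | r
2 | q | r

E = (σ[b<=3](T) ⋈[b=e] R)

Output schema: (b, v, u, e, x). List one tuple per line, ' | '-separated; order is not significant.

Row counts bottom-up:
  T → 6
  σ[b<=3](T) → 4
  R → 6
  (σ[b<=3](T) ⋈[b=e] R) → 4

== RESULT ==
b | v | u | e | x
2 | q | r | 2 | t
2 | r | r | 2 | t
3 | r | r | 3 | t
3 | t | p | 3 | t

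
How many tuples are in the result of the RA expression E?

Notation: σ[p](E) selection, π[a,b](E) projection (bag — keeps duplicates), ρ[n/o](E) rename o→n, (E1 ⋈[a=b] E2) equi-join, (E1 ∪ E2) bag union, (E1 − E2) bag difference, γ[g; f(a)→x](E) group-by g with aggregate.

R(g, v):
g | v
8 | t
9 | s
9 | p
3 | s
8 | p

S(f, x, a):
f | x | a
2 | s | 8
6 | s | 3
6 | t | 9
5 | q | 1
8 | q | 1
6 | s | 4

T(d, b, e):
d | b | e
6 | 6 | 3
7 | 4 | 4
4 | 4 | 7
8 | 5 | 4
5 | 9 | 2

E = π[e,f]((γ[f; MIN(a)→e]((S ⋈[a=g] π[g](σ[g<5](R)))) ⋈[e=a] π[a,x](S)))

Subexpression sizes:
  S → 6
  R → 5
  σ[g<5](R) → 1
  π[g](σ[g<5](R)) → 1
  (S ⋈[a=g] π[g](σ[g<5](R))) → 1
  γ[f; MIN(a)→e]((S ⋈[a=g] π[g](σ[g<5](R)))) → 1
  S → 6
  π[a,x](S) → 6
  (γ[f; MIN(a)→e]((S ⋈[a=g] π[g](σ[g<5](R)))) ⋈[e=a] π[a,x](S)) → 1
  π[e,f]((γ[f; MIN(a)→e]((S ⋈[a=g] π[g](σ[g<5](R)))) ⋈[e=a] π[a,x](S))) → 1

|E| = 1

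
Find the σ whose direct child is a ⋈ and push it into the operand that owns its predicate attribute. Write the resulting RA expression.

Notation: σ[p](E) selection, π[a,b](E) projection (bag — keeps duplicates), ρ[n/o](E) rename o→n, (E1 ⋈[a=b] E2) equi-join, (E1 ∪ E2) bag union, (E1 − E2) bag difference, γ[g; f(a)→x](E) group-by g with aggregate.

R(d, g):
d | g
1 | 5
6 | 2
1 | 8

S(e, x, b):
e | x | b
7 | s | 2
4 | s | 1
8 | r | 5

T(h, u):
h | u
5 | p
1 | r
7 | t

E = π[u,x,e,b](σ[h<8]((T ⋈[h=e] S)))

σ filters on h, owned by the left side.
E' = π[u,x,e,b]((σ[h<8](T) ⋈[h=e] S))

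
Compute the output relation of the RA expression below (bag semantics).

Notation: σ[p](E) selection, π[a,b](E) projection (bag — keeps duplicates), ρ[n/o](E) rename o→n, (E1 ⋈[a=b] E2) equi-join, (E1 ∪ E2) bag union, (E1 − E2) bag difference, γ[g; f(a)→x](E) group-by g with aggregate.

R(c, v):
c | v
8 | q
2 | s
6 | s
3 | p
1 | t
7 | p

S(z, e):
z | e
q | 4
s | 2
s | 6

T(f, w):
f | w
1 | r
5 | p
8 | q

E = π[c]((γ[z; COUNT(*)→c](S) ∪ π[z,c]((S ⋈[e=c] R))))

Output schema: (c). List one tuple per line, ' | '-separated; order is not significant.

Stepwise |·|:
  S → 3
  γ[z; COUNT(*)→c](S) → 2
  S → 3
  R → 6
  (S ⋈[e=c] R) → 2
  π[z,c]((S ⋈[e=c] R)) → 2
  (γ[z; COUNT(*)→c](S) ∪ π[z,c]((S ⋈[e=c] R))) → 4
  π[c]((γ[z; COUNT(*)→c](S) ∪ π[z,c]((S ⋈[e=c] R)))) → 4

== RESULT ==
c
1
2
2
6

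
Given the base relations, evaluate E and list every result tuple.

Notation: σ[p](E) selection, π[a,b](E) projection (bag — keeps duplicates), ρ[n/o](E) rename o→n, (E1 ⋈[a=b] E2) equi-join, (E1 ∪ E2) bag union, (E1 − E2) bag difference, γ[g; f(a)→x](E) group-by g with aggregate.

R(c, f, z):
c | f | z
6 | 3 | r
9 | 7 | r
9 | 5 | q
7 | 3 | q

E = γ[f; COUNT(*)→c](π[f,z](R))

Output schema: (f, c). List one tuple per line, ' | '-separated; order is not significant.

Per-node cardinality:
  R → 4
  π[f,z](R) → 4
  γ[f; COUNT(*)→c](π[f,z](R)) → 3

== RESULT ==
f | c
3 | 2
5 | 1
7 | 1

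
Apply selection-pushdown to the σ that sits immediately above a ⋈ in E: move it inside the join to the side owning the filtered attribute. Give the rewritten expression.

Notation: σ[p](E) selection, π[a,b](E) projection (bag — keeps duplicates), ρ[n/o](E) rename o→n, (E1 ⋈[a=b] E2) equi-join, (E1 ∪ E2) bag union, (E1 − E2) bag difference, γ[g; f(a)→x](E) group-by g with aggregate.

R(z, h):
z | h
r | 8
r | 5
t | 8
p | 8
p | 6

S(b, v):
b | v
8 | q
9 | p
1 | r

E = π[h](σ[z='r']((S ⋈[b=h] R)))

σ filters on z, owned by the right side.
E' = π[h]((S ⋈[b=h] σ[z='r'](R)))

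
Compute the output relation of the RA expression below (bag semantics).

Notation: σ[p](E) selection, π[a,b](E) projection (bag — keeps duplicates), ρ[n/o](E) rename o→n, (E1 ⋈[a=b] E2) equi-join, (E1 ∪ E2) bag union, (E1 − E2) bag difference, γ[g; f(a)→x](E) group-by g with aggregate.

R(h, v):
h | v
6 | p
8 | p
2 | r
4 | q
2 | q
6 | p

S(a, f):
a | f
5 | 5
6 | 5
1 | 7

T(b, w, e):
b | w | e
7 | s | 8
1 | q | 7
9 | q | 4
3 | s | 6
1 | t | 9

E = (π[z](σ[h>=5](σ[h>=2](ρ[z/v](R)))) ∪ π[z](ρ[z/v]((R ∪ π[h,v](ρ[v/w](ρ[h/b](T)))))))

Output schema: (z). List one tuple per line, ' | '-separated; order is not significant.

Subexpression sizes:
  R → 6
  ρ[z/v](R) → 6
  σ[h>=2](ρ[z/v](R)) → 6
  σ[h>=5](σ[h>=2](ρ[z/v](R))) → 3
  π[z](σ[h>=5](σ[h>=2](ρ[z/v](R)))) → 3
  R → 6
  T → 5
  ρ[h/b](T) → 5
  ρ[v/w](ρ[h/b](T)) → 5
  π[h,v](ρ[v/w](ρ[h/b](T))) → 5
  (R ∪ π[h,v](ρ[v/w](ρ[h/b](T)))) → 11
  ρ[z/v]((R ∪ π[h,v](ρ[v/w](ρ[h/b](T))))) → 11
  π[z](ρ[z/v]((R ∪ π[h,v](ρ[v/w](ρ[h/b](T)))))) → 11
  (π[z](σ[h>=5](σ[h>=2](ρ[z/v](R)))) ∪ π[z](ρ[z/v]((R ∪ π[h,v](ρ[v/w](ρ[h/b](T))))))) → 14

== RESULT ==
z
p
p
p
p
p
p
q
q
q
q
r
s
s
t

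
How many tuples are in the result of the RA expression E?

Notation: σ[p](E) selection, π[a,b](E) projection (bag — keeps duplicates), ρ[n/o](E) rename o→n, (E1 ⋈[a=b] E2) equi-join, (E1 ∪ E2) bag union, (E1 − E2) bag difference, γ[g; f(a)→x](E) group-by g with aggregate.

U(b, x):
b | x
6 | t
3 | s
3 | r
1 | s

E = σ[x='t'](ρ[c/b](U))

Subexpression sizes:
  U → 4
  ρ[c/b](U) → 4
  σ[x='t'](ρ[c/b](U)) → 1

|E| = 1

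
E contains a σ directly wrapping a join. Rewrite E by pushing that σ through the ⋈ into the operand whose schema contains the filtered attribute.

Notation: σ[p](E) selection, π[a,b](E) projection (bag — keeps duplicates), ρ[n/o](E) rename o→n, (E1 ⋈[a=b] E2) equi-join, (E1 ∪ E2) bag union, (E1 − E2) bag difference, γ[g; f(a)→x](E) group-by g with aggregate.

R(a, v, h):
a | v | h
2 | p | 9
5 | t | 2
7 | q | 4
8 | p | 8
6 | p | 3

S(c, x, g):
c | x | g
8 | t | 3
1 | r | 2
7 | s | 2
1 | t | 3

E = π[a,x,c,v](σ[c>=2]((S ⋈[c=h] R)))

σ filters on c, owned by the left side.
E' = π[a,x,c,v]((σ[c>=2](S) ⋈[c=h] R))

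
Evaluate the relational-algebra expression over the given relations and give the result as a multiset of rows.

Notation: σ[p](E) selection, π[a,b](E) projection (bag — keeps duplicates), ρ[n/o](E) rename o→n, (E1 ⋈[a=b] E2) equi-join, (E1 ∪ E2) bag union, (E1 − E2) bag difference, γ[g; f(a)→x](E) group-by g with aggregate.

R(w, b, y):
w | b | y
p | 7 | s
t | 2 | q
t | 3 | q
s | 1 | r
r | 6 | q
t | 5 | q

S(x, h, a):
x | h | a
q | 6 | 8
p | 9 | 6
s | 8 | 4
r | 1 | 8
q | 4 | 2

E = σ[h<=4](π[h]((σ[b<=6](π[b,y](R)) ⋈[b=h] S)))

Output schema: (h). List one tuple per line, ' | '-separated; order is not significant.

Subexpression sizes:
  R → 6
  π[b,y](R) → 6
  σ[b<=6](π[b,y](R)) → 5
  S → 5
  (σ[b<=6](π[b,y](R)) ⋈[b=h] S) → 2
  π[h]((σ[b<=6](π[b,y](R)) ⋈[b=h] S)) → 2
  σ[h<=4](π[h]((σ[b<=6](π[b,y](R)) ⋈[b=h] S))) → 1

== RESULT ==
h
1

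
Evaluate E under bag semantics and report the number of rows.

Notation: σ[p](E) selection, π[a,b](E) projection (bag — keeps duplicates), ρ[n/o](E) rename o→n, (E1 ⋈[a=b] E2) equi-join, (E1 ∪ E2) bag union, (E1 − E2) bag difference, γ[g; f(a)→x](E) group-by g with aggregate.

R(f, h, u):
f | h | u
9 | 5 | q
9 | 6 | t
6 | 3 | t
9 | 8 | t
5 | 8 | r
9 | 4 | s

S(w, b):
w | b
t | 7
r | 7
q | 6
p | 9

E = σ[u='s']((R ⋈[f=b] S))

Subexpression sizes:
  R → 6
  S → 4
  (R ⋈[f=b] S) → 5
  σ[u='s']((R ⋈[f=b] S)) → 1

|E| = 1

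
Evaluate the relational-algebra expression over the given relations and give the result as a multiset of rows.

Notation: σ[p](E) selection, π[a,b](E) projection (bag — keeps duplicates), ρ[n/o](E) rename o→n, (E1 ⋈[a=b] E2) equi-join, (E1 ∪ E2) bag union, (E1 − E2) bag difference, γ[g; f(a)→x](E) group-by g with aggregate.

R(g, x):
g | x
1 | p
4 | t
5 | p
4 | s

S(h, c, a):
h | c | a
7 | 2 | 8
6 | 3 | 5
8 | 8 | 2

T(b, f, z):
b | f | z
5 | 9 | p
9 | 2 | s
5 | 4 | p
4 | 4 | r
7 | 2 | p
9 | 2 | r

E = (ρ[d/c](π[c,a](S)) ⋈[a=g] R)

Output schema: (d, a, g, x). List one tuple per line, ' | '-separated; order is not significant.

Row counts bottom-up:
  S → 3
  π[c,a](S) → 3
  ρ[d/c](π[c,a](S)) → 3
  R → 4
  (ρ[d/c](π[c,a](S)) ⋈[a=g] R) → 1

== RESULT ==
d | a | g | x
3 | 5 | 5 | p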